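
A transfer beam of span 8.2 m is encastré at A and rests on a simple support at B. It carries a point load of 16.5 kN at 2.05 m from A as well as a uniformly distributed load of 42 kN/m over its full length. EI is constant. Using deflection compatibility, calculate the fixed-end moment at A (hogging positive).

M_A = 375.2 kN·m

Release the roller at B. Primary structure: cantilever fixed at A.
Deflection at B on the released cantilever, summing each load's contribution:
  point load 16.5 at a = 2.05: Pa²(3L − a)/(6EI) = 260.6/EI
  UDL 42: wL⁴/(8EI) = 23736/EI
  δ_0 = 23997/EI
Tip deflection under a unit load at B: L³/(3EI) = 183.8/EI.
Compatibility at B: δ_0 − R_B·δ_{BB} = 0, so R_B = 23997/183.8 = 130.6 kN.
Moment equilibrium about A: M_A = Σ(load moments about A) − R_B·L = 1446 − 130.6×8.2 = 375.2 kN·m.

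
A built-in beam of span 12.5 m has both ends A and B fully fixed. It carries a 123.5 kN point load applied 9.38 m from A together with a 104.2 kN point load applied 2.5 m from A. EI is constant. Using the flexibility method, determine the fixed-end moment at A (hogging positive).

Take the two fixed-end moments M_A, M_B as redundants; the released structure is the simple span AB.
End rotations of the released simple span under the applied load (×1/EI):
  at A: point load 123.5 at a = 9.38: Pab(L + b)/(6LEI) = 752.7/EI
  at B: point load 123.5 at a = 9.38: Pab(L + a)/(6LEI) = 1054/EI
  at A: point load 104.2 at a = 2.5: Pab(L + b)/(6LEI) = 781.5/EI
  at B: point load 104.2 at a = 2.5: Pab(L + a)/(6LEI) = 521/EI
  θ_A0 = 1534/EI,  θ_B0 = 1575/EI
Flexibility coefficients: a unit moment at one end gives L/(3EI) there and L/(6EI) at the far end, so f₁₁ = f₂₂ = 4.167/EI and f₁₂ = f₂₁ = 2.083/EI.
Compatibility — zero rotation at each built-in end:
  4.167 M_A + 2.083 M_B = 1534
  2.083 M_A + 4.167 M_B = 1575
Solving the pair gives M_A = 238.9 kN·m and M_B = 258.7 kN·m (hogging).

M_A = 238.9 kN·m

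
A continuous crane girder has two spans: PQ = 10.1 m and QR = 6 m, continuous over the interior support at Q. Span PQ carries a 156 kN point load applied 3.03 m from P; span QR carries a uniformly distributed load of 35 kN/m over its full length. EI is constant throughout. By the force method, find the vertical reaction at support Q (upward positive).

R_Q = 203.2 kN

Take M_Q as the redundant. Released structure: two simple spans PQ and QR with a hinge at Q.
End slopes at the hinge Q, treating each span as simply supported:
  span PQ: point load 156 at a = 3.03: Pab(L + a)/(6LEI) = 724.1/EI
  span QR: UDL 35: wL³/(24EI) = 315/EI
  relative rotation θ_0 = (724.1 + 315)/EI = 1039/EI
A unit hogging moment at Q produces rotation L₁/(3EI) + L₂/(3EI) = 5.367/EI.
Compatibility: M_Q·(L₁+L₂)/(3EI) = θ_0, giving M_Q = 193.6 kN·m (hogging).
Span PQ, ΣM about P with M_Q applied at Q: R_Q^{PQ}·10.1 = 472.7 + 193.6, so R_Q^{PQ} = 65.97 kN and R_P = 156 − 65.97 = 90.03 kN.
Span QR, ΣM about R: R_Q^{QR}·6 = 630 + 193.6, so R_Q^{QR} = 137.3 kN and R_R = 210 − 137.3 = 72.73 kN.
R_Q = 65.97 + 137.3 = 203.2 kN.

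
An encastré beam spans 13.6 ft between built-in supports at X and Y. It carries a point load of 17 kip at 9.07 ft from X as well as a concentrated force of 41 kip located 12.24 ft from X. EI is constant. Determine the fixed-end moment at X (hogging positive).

Release both end moments; the primary structure is a simply-supported span XY with redundants M_X and M_Y.
End rotations of the released simple span under the applied load (×1/EI):
  at X: point load 17 at a = 9.07: Pab(L + b)/(6LEI) = 155.2/EI
  at Y: point load 17 at a = 9.07: Pab(L + a)/(6LEI) = 194.1/EI
  at X: point load 41 at a = 12.24: Pab(L + b)/(6LEI) = 125.1/EI
  at Y: point load 41 at a = 12.24: Pab(L + a)/(6LEI) = 216.1/EI
  θ_X0 = 280.3/EI,  θ_Y0 = 410.2/EI
Flexibility coefficients: a unit moment at one end gives L/(3EI) there and L/(6EI) at the far end, so f₁₁ = f₂₂ = 4.533/EI and f₁₂ = f₂₁ = 2.267/EI.
Compatibility — zero rotation at each built-in end:
  4.533 M_X + 2.267 M_Y = 280.3
  2.267 M_X + 4.533 M_Y = 410.2
Solving the pair gives M_X = 22.13 kip·ft and M_Y = 79.42 kip·ft (hogging).

M_X = 22.13 kip·ft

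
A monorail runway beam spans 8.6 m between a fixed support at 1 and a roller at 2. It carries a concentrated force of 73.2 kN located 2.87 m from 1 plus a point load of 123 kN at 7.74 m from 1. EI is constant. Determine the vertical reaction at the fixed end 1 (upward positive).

Release the roller at 2. Primary structure: cantilever fixed at 1.
Primary-structure tip deflection at 2 by superposition:
  point load 73.2 at a = 2.87: Pa²(3L − a)/(6EI) = 2304/EI
  point load 123 at a = 7.74: Pa²(3L − a)/(6EI) = 22180/EI
  δ_0 = 24484/EI
Tip deflection under a unit load at 2: L³/(3EI) = 212/EI.
Compatibility at 2: δ_0 − R_2·δ_{22} = 0, so R_2 = 24484/212 = 115.5 kN.
Vertical equilibrium: R_1 = ΣP − R_2 = 196.2 − 115.5 = 80.72 kN.

R_1 = 80.72 kN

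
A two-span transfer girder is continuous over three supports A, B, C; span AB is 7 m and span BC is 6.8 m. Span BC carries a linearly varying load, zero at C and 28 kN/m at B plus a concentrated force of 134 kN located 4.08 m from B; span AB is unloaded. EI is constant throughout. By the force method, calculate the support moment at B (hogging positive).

Take M_B as the redundant. Released structure: two simple spans AB and BC with a hinge at B.
End slopes at the hinge B, treating each span as simply supported:
  span BC: triangular load, peak 28: w₀L³/(45EI) = 195.6/EI
  span BC: point load 134 at a = 4.08: Pab(L + b)/(6LEI) = 347/EI
  relative rotation θ_0 = (0 + 542.6)/EI = 542.6/EI
A unit hogging moment at B produces rotation L₁/(3EI) + L₂/(3EI) = 4.6/EI.
Compatibility: M_B·(L₁+L₂)/(3EI) = θ_0, giving M_B = 118 kN·m (hogging).

M_B = 118 kN·m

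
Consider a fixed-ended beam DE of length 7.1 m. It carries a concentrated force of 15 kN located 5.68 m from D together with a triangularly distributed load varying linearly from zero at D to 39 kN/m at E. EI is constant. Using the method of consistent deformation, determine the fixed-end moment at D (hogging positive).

M_D = 68.94 kN·m

Release both end moments; the primary structure is a simply-supported span DE with redundants M_D and M_E.
End rotations of the released simple span under the applied load (×1/EI):
  at D: point load 15 at a = 5.68: Pab(L + b)/(6LEI) = 24.2/EI
  at E: point load 15 at a = 5.68: Pab(L + a)/(6LEI) = 36.3/EI
  at D: triangular load, peak 39: 7w₀L³/(360EI) = 271.4/EI
  at E: triangular load, peak 39: w₀L³/(45EI) = 310.2/EI
  θ_D0 = 295.6/EI,  θ_E0 = 346.5/EI
Flexibility coefficients: a unit moment at one end gives L/(3EI) there and L/(6EI) at the far end, so f₁₁ = f₂₂ = 2.367/EI and f₁₂ = f₂₁ = 1.183/EI.
Compatibility — zero rotation at each built-in end:
  2.367 M_D + 1.183 M_E = 295.6
  1.183 M_D + 2.367 M_E = 346.5
Solving the pair gives M_D = 68.94 kN·m and M_E = 111.9 kN·m (hogging).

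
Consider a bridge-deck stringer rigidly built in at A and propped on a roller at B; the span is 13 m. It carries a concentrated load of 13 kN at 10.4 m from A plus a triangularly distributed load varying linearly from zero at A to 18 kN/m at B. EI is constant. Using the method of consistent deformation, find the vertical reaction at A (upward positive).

R_A = 56.5 kN

Take the reaction at B as the redundant and release it; the primary structure is a cantilever fixed at A.
Free-end deflection of the primary structure under the applied loading (downward +):
  point load 13 at a = 10.4: Pa²(3L − a)/(6EI) = 6702/EI
  triangular load, peak 18 at the free end: 11w₀L⁴/(120EI) = 47126/EI
  δ_0 = 53828/EI
Tip deflection under a unit load at B: L³/(3EI) = 732.3/EI.
Compatibility at B: δ_0 − R_B·δ_{BB} = 0, so R_B = 53828/732.3 = 73.5 kN.
Vertical equilibrium: R_A = ΣP − R_B = 130 − 73.5 = 56.5 kN.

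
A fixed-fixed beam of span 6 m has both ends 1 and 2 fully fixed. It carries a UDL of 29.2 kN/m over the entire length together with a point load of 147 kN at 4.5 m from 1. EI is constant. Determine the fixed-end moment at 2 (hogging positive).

Release both end moments; the primary structure is a simply-supported span 12 with redundants M_1 and M_2.
On the primary (simply-supported) span, the end slopes from the loading are:
  at 1: UDL 29.2: wL³/(24EI) = 262.8/EI
  at 2: UDL 29.2: wL³/(24EI) = 262.8/EI
  at 1: point load 147 at a = 4.5: Pab(L + b)/(6LEI) = 206.7/EI
  at 2: point load 147 at a = 4.5: Pab(L + a)/(6LEI) = 289.4/EI
  θ_10 = 469.5/EI,  θ_20 = 552.2/EI
Flexibility coefficients: a unit moment at one end gives L/(3EI) there and L/(6EI) at the far end, so f₁₁ = f₂₂ = 2/EI and f₁₂ = f₂₁ = 1/EI.
Compatibility — zero rotation at each built-in end:
  2 M_1 + 1 M_2 = 469.5
  1 M_1 + 2 M_2 = 552.2
Solving the pair gives M_1 = 128.9 kN·m and M_2 = 211.6 kN·m (hogging).

M_2 = 211.6 kN·m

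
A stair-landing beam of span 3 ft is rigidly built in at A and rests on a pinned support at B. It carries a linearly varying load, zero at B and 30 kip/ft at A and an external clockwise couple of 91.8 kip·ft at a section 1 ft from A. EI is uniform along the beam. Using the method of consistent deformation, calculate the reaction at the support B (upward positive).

Take the reaction at B as the redundant and release it; the primary structure is a cantilever fixed at A.
Primary-structure tip deflection at B by superposition:
  triangular load, peak 30 at the fixed end: w₀L⁴/(30EI) = 81/EI
  clockwise couple 91.8 at a = 1: M₀a(2L − a)/(2EI) = 229.5/EI
  δ_0 = 310.5/EI
Tip deflection under a unit load at B: L³/(3EI) = 9/EI.
Compatibility at B: δ_0 − R_B·δ_{BB} = 0, so R_B = 310.5/9 = 34.5 kip.

R_B = 34.5 kip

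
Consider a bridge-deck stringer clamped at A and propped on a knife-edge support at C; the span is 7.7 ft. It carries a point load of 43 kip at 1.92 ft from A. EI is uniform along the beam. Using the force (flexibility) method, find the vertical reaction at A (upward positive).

R_A = 39.32 kip

Remove the prop at C; the released (primary) structure is a cantilever built in at A.
Downward deflection at the released point C due to the loads:
  point load 43 at a = 1.92: Pa²(3L − a)/(6EI) = 559.6/EI
Tip deflection under a unit load at C: L³/(3EI) = 152.2/EI.
The prop prevents deflection at C: R_C = δ_0/δ_{CC} = 559.6/152.2 = 3.677 kip.
Vertical equilibrium: R_A = ΣP − R_C = 43 − 3.677 = 39.32 kip.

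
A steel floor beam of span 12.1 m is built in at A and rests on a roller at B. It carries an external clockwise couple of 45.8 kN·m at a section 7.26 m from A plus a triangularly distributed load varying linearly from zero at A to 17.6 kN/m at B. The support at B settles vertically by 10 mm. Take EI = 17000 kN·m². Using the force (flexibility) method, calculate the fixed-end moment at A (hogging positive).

M_A = 141.9 kN·m

Take the reaction at B as the redundant and release it; the primary structure is a cantilever fixed at A.
Deflection at B on the released cantilever, summing each load's contribution:
  clockwise couple 45.8 at a = 7.26: M₀a(2L − a)/(2EI) = 2816/EI
  triangular load, peak 17.6 at the free end: 11w₀L⁴/(120EI) = 34583/EI
  δ_0 = 37400/EI
Flexibility coefficient — unit upward force at B: δ_{BB} = L³/(3EI) = 590.5/EI.
With EI = 17000 kN·m²: δ_0 = 2.2 m and δ_{BB} = 0.034736 m/kN.
Compatibility — the beam at B must follow the support down by 0.01 m: δ_0 − R_B·δ_{BB} = 0.01, so R_B = (2.2 − 0.01)/0.034736 = 63.05 kN.
Moment equilibrium about A: M_A = Σ(load moments about A) − R_B·L = 904.7 − 63.05×12.1 = 141.9 kN·m.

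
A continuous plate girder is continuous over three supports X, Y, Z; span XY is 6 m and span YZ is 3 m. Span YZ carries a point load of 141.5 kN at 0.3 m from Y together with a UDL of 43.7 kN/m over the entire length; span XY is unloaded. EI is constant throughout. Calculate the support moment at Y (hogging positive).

Take M_Y as the redundant. Released structure: two simple spans XY and YZ with a hinge at Y.
Discontinuity in slope at Y on the released structure — sum the simple-span end rotations:
  span YZ: point load 141.5 at a = 0.3: Pab(L + b)/(6LEI) = 36.29/EI
  span YZ: UDL 43.7: wL³/(24EI) = 49.16/EI
  relative rotation θ_0 = (0 + 85.46)/EI = 85.46/EI
A unit hogging moment at Y produces rotation L₁/(3EI) + L₂/(3EI) = 3/EI.
Compatibility: M_Y·(L₁+L₂)/(3EI) = θ_0, giving M_Y = 28.49 kN·m (hogging).

M_Y = 28.49 kN·m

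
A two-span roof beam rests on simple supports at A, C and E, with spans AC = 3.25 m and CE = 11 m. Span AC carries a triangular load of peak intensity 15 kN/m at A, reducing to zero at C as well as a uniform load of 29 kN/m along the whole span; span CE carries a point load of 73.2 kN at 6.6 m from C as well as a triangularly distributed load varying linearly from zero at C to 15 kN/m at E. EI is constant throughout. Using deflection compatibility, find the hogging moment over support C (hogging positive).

M_C = 197 kN·m

Release continuity at C by inserting a hinge; the redundant is the internal moment M_C. The primary structure is two simply-supported spans AC and CE.
Rotations at C on the released spans (each span's end-slope, ×1/EI):
  span AC: triangular load, peak 15: 7w₀L³/(360EI) = 10.01/EI
  span AC: UDL 29: wL³/(24EI) = 41.48/EI
  span CE: point load 73.2 at a = 6.6: Pab(L + b)/(6LEI) = 496/EI
  span CE: triangular load, peak 15: 7w₀L³/(360EI) = 388.2/EI
  relative rotation θ_0 = (51.49 + 884.2)/EI = 935.7/EI
A unit hogging moment at C produces rotation L₁/(3EI) + L₂/(3EI) = 4.75/EI.
Compatibility: M_C·(L₁+L₂)/(3EI) = θ_0, giving M_C = 197 kN·m (hogging).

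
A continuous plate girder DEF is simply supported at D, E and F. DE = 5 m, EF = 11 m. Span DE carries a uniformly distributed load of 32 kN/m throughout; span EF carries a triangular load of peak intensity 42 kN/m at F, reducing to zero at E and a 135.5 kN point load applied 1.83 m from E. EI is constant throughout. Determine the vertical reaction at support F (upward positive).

Take M_E as the redundant. Released structure: two simple spans DE and EF with a hinge at E.
Rotations at E on the released spans (each span's end-slope, ×1/EI):
  span DE: UDL 32: wL³/(24EI) = 166.7/EI
  span EF: triangular load, peak 42: 7w₀L³/(360EI) = 1087/EI
  span EF: point load 135.5 at a = 1.83: Pab(L + b)/(6LEI) = 694.9/EI
  relative rotation θ_0 = (166.7 + 1782)/EI = 1949/EI
A unit hogging moment at E produces rotation L₁/(3EI) + L₂/(3EI) = 5.333/EI.
Slope continuity at E: θ_0 = M_E·5.333/EI, so M_E = 1949/5.333 = 365.4 kN·m (hogging).
Span EF, ΣM about F: R_E^{EF}·11 = 2090 + 365.4, so R_E^{EF} = 223.2 kN and R_F = 366.5 − 223.2 = 143.3 kN.

R_F = 143.3 kN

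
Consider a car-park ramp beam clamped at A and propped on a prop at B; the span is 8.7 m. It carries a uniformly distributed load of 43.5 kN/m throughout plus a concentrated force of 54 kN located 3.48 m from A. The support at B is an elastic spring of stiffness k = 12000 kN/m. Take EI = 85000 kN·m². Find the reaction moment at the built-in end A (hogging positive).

M_A = 543.4 kN·m

Remove the prop at B; the released (primary) structure is a cantilever built in at A.
Deflection at B on the released cantilever, summing each load's contribution:
  UDL 43.5: wL⁴/(8EI) = 31151/EI
  point load 54 at a = 3.48: Pa²(3L − a)/(6EI) = 2465/EI
  δ_0 = 33617/EI
Tip deflection under a unit load at B: L³/(3EI) = 219.5/EI.
With EI = 85000 kN·m²: δ_0 = 0.39549 m and δ_{BB} = 0.002582 m/kN.
Compatibility — the spring shortens by R_B/k under the reaction it provides: δ_0 − R_B·δ_{BB} = R_B/k. With 1/k = 0.000083 m/kN, R_B = δ_0 / (δ_{BB} + 1/k) = 0.39549 / (0.002582 + 0.000083) = 148.4 kN.
Moment equilibrium about A: M_A = Σ(load moments about A) − R_B·L = 1834 − 148.4×8.7 = 543.4 kN·m.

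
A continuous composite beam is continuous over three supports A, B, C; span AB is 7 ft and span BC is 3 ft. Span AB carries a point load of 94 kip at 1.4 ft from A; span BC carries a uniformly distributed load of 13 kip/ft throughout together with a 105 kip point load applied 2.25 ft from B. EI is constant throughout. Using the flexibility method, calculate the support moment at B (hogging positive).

M_B = 59.68 kip·ft

Take M_B as the redundant. Released structure: two simple spans AB and BC with a hinge at B.
End slopes at the hinge B, treating each span as simply supported:
  span AB: point load 94 at a = 1.4: Pab(L + a)/(6LEI) = 147.4/EI
  span BC: UDL 13: wL³/(24EI) = 14.62/EI
  span BC: point load 105 at a = 2.25: Pab(L + b)/(6LEI) = 36.91/EI
  relative rotation θ_0 = (147.4 + 51.54)/EI = 198.9/EI
A unit hogging moment at B produces rotation L₁/(3EI) + L₂/(3EI) = 3.333/EI.
Compatibility: M_B·(L₁+L₂)/(3EI) = θ_0, giving M_B = 59.68 kip·ft (hogging).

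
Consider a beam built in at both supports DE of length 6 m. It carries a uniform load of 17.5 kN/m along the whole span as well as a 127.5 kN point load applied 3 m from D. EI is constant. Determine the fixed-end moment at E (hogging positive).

Take the two fixed-end moments M_D, M_E as redundants; the released structure is the simple span DE.
End rotations of the released simple span under the applied load (×1/EI):
  at D: UDL 17.5: wL³/(24EI) = 157.5/EI
  at E: UDL 17.5: wL³/(24EI) = 157.5/EI
  at D: point load 127.5 at a = 3: Pab(L + b)/(6LEI) = 286.9/EI
  at E: point load 127.5 at a = 3: Pab(L + a)/(6LEI) = 286.9/EI
  θ_D0 = 444.4/EI,  θ_E0 = 444.4/EI
Flexibility coefficients: a unit moment at one end gives L/(3EI) there and L/(6EI) at the far end, so f₁₁ = f₂₂ = 2/EI and f₁₂ = f₂₁ = 1/EI.
Compatibility — zero rotation at each built-in end:
  2 M_D + 1 M_E = 444.4
  1 M_D + 2 M_E = 444.4
Solving the pair gives M_D = 148.1 kN·m and M_E = 148.1 kN·m (hogging).

M_E = 148.1 kN·m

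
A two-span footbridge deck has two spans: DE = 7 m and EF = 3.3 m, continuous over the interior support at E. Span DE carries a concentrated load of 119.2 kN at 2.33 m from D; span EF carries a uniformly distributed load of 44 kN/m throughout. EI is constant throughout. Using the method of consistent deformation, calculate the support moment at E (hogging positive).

Release continuity at E by inserting a hinge; the redundant is the internal moment M_E. The primary structure is two simply-supported spans DE and EF.
Discontinuity in slope at E on the released structure — sum the simple-span end rotations:
  span DE: point load 119.2 at a = 2.33: Pab(L + a)/(6LEI) = 288.1/EI
  span EF: UDL 44: wL³/(24EI) = 65.88/EI
  relative rotation θ_0 = (288.1 + 65.88)/EI = 354/EI
A unit hogging moment at E produces rotation L₁/(3EI) + L₂/(3EI) = 3.433/EI.
Compatibility: M_E·(L₁+L₂)/(3EI) = θ_0, giving M_E = 103.1 kN·m (hogging).

M_E = 103.1 kN·m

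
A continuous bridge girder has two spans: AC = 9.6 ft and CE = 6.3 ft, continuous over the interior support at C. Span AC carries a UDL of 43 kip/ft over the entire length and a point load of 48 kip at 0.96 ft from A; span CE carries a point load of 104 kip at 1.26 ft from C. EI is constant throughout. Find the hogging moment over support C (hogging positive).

Take M_C as the redundant. Released structure: two simple spans AC and CE with a hinge at C.
End slopes at the hinge C, treating each span as simply supported:
  span AC: UDL 43: wL³/(24EI) = 1585/EI
  span AC: point load 48 at a = 0.96: Pab(L + a)/(6LEI) = 72.99/EI
  span CE: point load 104 at a = 1.26: Pab(L + b)/(6LEI) = 198.1/EI
  relative rotation θ_0 = (1658 + 198.1)/EI = 1856/EI
A unit hogging moment at C produces rotation L₁/(3EI) + L₂/(3EI) = 5.3/EI.
Compatibility: M_C·(L₁+L₂)/(3EI) = θ_0, giving M_C = 350.2 kip·ft (hogging).

M_C = 350.2 kip·ft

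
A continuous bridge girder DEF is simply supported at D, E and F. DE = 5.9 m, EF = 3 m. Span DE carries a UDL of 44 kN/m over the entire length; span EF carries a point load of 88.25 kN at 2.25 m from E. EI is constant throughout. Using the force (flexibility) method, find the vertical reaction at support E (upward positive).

R_E = 220.9 kN

Take M_E as the redundant. Released structure: two simple spans DE and EF with a hinge at E.
Discontinuity in slope at E on the released structure — sum the simple-span end rotations:
  span DE: UDL 44: wL³/(24EI) = 376.5/EI
  span EF: point load 88.25 at a = 2.25: Pab(L + b)/(6LEI) = 31.03/EI
  relative rotation θ_0 = (376.5 + 31.03)/EI = 407.6/EI
A unit hogging moment at E produces rotation L₁/(3EI) + L₂/(3EI) = 2.967/EI.
Compatibility: M_E·(L₁+L₂)/(3EI) = θ_0, giving M_E = 137.4 kN·m (hogging).
Span DE, ΣM about D with M_E applied at E: R_E^{DE}·5.9 = 765.8 + 137.4, so R_E^{DE} = 153.1 kN and R_D = 259.6 − 153.1 = 106.5 kN.
Span EF, ΣM about F: R_E^{EF}·3 = 66.19 + 137.4, so R_E^{EF} = 67.86 kN and R_F = 88.25 − 67.86 = 20.39 kN.
R_E = 153.1 + 67.86 = 220.9 kN.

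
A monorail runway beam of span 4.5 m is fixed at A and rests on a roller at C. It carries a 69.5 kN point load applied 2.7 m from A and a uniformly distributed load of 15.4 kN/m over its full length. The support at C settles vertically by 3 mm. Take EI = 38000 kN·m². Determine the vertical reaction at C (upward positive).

R_C = 52.26 kN

Release the roller at C. Primary structure: cantilever fixed at A.
Primary-structure tip deflection at C by superposition:
  point load 69.5 at a = 2.7: Pa²(3L − a)/(6EI) = 912/EI
  UDL 15.4: wL⁴/(8EI) = 789.4/EI
  δ_0 = 1701/EI
Tip deflection under a unit load at C: L³/(3EI) = 30.38/EI.
With EI = 38000 kN·m²: δ_0 = 0.044772 m and δ_{CC} = 0.000799 m/kN.
Compatibility — the beam at C must follow the support down by 0.003 m: δ_0 − R_C·δ_{CC} = 0.003, so R_C = (0.044772 − 0.003)/0.000799 = 52.26 kN.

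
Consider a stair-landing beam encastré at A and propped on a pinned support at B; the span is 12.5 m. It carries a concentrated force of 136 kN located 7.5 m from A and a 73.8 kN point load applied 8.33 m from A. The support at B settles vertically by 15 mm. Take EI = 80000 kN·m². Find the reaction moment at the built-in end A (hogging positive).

M_A = 445.4 kN·m

Choose R_B as the redundant. The primary structure is the cantilever fixed at A.
Deflection at B on the released cantilever, summing each load's contribution:
  point load 136 at a = 7.5: Pa²(3L − a)/(6EI) = 38250/EI
  point load 73.8 at a = 8.33: Pa²(3L − a)/(6EI) = 24896/EI
  δ_0 = 63146/EI
Tip deflection under a unit load at B: L³/(3EI) = 651/EI.
With EI = 80000 kN·m²: δ_0 = 0.78933 m and δ_{BB} = 0.008138 m/kN.
Compatibility — the beam at B must follow the support down by 0.015 m: δ_0 − R_B·δ_{BB} = 0.015, so R_B = (0.78933 − 0.015)/0.008138 = 95.15 kN.
Moment equilibrium about A: M_A = Σ(load moments about A) − R_B·L = 1635 − 95.15×12.5 = 445.4 kN·m.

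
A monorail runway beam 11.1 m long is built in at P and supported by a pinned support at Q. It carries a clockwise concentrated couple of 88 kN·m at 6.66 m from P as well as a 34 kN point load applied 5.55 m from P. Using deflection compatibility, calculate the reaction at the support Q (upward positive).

Take the reaction at Q as the redundant and release it; the primary structure is a cantilever fixed at P.
Deflection at Q on the released cantilever, summing each load's contribution:
  clockwise couple 88 at a = 6.66: M₀a(2L − a)/(2EI) = 4554/EI
  point load 34 at a = 5.55: Pa²(3L − a)/(6EI) = 4844/EI
  δ_0 = 9398/EI
Flexibility coefficient — unit upward force at Q: δ_{QQ} = L³/(3EI) = 455.9/EI.
Compatibility at Q: δ_0 − R_Q·δ_{QQ} = 0, so R_Q = 9398/455.9 = 20.61 kN.

R_Q = 20.61 kN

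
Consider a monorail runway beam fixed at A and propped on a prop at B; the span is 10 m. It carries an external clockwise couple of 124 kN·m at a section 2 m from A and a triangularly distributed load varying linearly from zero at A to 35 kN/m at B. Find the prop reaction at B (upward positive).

R_B = 102.9 kN

Release the roller at B. Primary structure: cantilever fixed at A.
Free-end deflection of the primary structure under the applied loading (downward +):
  clockwise couple 124 at a = 2: M₀a(2L − a)/(2EI) = 2232/EI
  triangular load, peak 35 at the free end: 11w₀L⁴/(120EI) = 32083/EI
  δ_0 = 34315/EI
Tip deflection under a unit load at B: L³/(3EI) = 333.3/EI.
Compatibility at B: δ_0 − R_B·δ_{BB} = 0, so R_B = 34315/333.3 = 102.9 kN.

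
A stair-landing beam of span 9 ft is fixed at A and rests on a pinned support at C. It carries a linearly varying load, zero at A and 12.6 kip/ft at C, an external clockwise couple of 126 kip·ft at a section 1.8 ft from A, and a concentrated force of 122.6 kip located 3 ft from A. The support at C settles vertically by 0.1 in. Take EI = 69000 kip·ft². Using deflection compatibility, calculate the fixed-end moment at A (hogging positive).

Release the roller at C. Primary structure: cantilever fixed at A.
Deflection at C on the released cantilever, summing each load's contribution:
  triangular load, peak 12.6 at the free end: 11w₀L⁴/(120EI) = 7578/EI
  clockwise couple 126 at a = 1.8: M₀a(2L − a)/(2EI) = 1837/EI
  point load 122.6 at a = 3: Pa²(3L − a)/(6EI) = 4414/EI
  δ_0 = 13829/EI
Flexibility coefficient — unit upward force at C: δ_{CC} = L³/(3EI) = 243/EI.
With EI = 69000 kip·ft²: δ_0 = 0.20042 ft and δ_{CC} = 0.003522 ft/kip.
Compatibility — the beam at C must follow the support down by 0.008333 ft: δ_0 − R_C·δ_{CC} = 0.008333, so R_C = (0.20042 − 0.008333)/0.003522 = 54.54 kip.
Moment equilibrium about A: M_A = Σ(load moments about A) − R_C·L = 834 − 54.54×9 = 343.1 kip·ft.

M_A = 343.1 kip·ft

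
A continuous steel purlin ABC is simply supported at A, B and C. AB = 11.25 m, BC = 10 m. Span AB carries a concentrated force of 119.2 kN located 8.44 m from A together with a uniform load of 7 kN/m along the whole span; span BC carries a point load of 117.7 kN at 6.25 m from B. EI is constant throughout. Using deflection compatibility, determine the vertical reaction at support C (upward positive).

Release continuity at B by inserting a hinge; the redundant is the internal moment M_B. The primary structure is two simply-supported spans AB and BC.
Discontinuity in slope at B on the released structure — sum the simple-span end rotations:
  span AB: point load 119.2 at a = 8.44: Pab(L + a)/(6LEI) = 824.6/EI
  span AB: UDL 7: wL³/(24EI) = 415.3/EI
  span BC: point load 117.7 at a = 6.25: Pab(L + b)/(6LEI) = 632.2/EI
  relative rotation θ_0 = (1240 + 632.2)/EI = 1872/EI
A unit hogging moment at B produces rotation L₁/(3EI) + L₂/(3EI) = 7.083/EI.
Compatibility: M_B·(L₁+L₂)/(3EI) = θ_0, giving M_B = 264.3 kN·m (hogging).
Span BC, ΣM about C: R_B^{BC}·10 = 441.4 + 264.3, so R_B^{BC} = 70.57 kN and R_C = 117.7 − 70.57 = 47.13 kN.

R_C = 47.13 kN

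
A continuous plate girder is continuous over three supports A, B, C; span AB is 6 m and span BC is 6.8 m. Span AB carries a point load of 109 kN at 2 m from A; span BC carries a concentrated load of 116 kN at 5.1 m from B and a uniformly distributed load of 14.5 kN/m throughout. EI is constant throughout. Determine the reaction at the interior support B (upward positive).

R_B = 158.3 kN

Take M_B as the redundant. Released structure: two simple spans AB and BC with a hinge at B.
Rotations at B on the released spans (each span's end-slope, ×1/EI):
  span AB: point load 109 at a = 2: Pab(L + a)/(6LEI) = 193.8/EI
  span BC: point load 116 at a = 5.1: Pab(L + b)/(6LEI) = 209.5/EI
  span BC: UDL 14.5: wL³/(24EI) = 190/EI
  relative rotation θ_0 = (193.8 + 399.5)/EI = 593.3/EI
A unit hogging moment at B produces rotation L₁/(3EI) + L₂/(3EI) = 4.267/EI.
Slope continuity at B: θ_0 = M_B·4.267/EI, so M_B = 593.3/4.267 = 139 kN·m (hogging).
Span AB, ΣM about A with M_B applied at B: R_B^{AB}·6 = 218 + 139, so R_B^{AB} = 59.51 kN and R_A = 109 − 59.51 = 49.49 kN.
Span BC, ΣM about C: R_B^{BC}·6.8 = 532.4 + 139, so R_B^{BC} = 98.75 kN and R_C = 214.6 − 98.75 = 115.9 kN.
R_B = 59.51 + 98.75 = 158.3 kN.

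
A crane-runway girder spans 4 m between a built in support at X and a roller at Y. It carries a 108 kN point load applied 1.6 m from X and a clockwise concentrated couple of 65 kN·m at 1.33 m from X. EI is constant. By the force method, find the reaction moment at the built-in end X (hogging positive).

Choose R_Y as the redundant. The primary structure is the cantilever fixed at X.
Downward deflection at the released point Y due to the loads:
  point load 108 at a = 1.6: Pa²(3L − a)/(6EI) = 479.2/EI
  clockwise couple 65 at a = 1.33: M₀a(2L − a)/(2EI) = 288.3/EI
  δ_0 = 767.5/EI
Flexibility coefficient — unit upward force at Y: δ_{YY} = L³/(3EI) = 21.33/EI.
Compatibility at Y: δ_0 − R_Y·δ_{YY} = 0, so R_Y = 767.5/21.33 = 35.98 kN.
Moment equilibrium about X: M_X = Σ(load moments about X) − R_Y·L = 237.8 − 35.98×4 = 93.89 kN·m.

M_X = 93.89 kN·m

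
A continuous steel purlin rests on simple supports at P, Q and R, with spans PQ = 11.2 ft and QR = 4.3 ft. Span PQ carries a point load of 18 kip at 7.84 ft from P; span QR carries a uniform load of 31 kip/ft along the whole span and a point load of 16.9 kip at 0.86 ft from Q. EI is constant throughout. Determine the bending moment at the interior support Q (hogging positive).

Insert a hinge at Q; M_Q is the redundant, and each span becomes simply supported.
Rotations at Q on the released spans (each span's end-slope, ×1/EI):
  span PQ: point load 18 at a = 7.84: Pab(L + a)/(6LEI) = 134.3/EI
  span QR: UDL 31: wL³/(24EI) = 102.7/EI
  span QR: point load 16.9 at a = 0.86: Pab(L + b)/(6LEI) = 15/EI
  relative rotation θ_0 = (134.3 + 117.7)/EI = 252/EI
A unit hogging moment at Q produces rotation L₁/(3EI) + L₂/(3EI) = 5.167/EI.
Compatibility: M_Q·(L₁+L₂)/(3EI) = θ_0, giving M_Q = 48.78 kip·ft (hogging).

M_Q = 48.78 kip·ft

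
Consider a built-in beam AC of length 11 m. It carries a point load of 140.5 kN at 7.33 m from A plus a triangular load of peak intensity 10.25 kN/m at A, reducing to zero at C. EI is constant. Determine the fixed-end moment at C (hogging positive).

Take the two fixed-end moments M_A, M_C as redundants; the released structure is the simple span AC.
On the primary (simply-supported) span, the end slopes from the loading are:
  at A: point load 140.5 at a = 7.33: Pab(L + b)/(6LEI) = 840.1/EI
  at C: point load 140.5 at a = 7.33: Pab(L + a)/(6LEI) = 1050/EI
  at A: triangular load, peak 10.25: w₀L³/(45EI) = 303.2/EI
  at C: triangular load, peak 10.25: 7w₀L³/(360EI) = 265.3/EI
  θ_A0 = 1143/EI,  θ_C0 = 1315/EI
Flexibility coefficients: a unit moment at one end gives L/(3EI) there and L/(6EI) at the far end, so f₁₁ = f₂₂ = 3.667/EI and f₁₂ = f₂₁ = 1.833/EI.
Compatibility — zero rotation at each built-in end:
  3.667 M_A + 1.833 M_C = 1143
  1.833 M_A + 3.667 M_C = 1315
Solving the pair gives M_A = 176.7 kN·m and M_C = 270.3 kN·m (hogging).

M_C = 270.3 kN·m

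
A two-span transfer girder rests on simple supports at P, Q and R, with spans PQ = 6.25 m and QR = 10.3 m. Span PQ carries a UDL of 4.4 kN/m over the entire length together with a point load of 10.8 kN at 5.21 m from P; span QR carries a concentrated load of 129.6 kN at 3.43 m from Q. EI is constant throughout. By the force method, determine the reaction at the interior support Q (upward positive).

Release continuity at Q by inserting a hinge; the redundant is the internal moment M_Q. The primary structure is two simply-supported spans PQ and QR.
End slopes at the hinge Q, treating each span as simply supported:
  span PQ: UDL 4.4: wL³/(24EI) = 44.76/EI
  span PQ: point load 10.8 at a = 5.21: Pab(L + a)/(6LEI) = 17.88/EI
  span QR: point load 129.6 at a = 3.43: Pab(L + b)/(6LEI) = 848.5/EI
  relative rotation θ_0 = (62.64 + 848.5)/EI = 911.1/EI
A unit hogging moment at Q produces rotation L₁/(3EI) + L₂/(3EI) = 5.517/EI.
Slope continuity at Q: θ_0 = M_Q·5.517/EI, so M_Q = 911.1/5.517 = 165.2 kN·m (hogging).
Span PQ, ΣM about P with M_Q applied at Q: R_Q^{PQ}·6.25 = 142.2 + 165.2, so R_Q^{PQ} = 49.18 kN and R_P = 38.3 − 49.18 = -10.88 kN.
Span QR, ΣM about R: R_Q^{QR}·10.3 = 890.4 + 165.2, so R_Q^{QR} = 102.5 kN and R_R = 129.6 − 102.5 = 27.12 kN.
R_Q = 49.18 + 102.5 = 151.7 kN.

R_Q = 151.7 kN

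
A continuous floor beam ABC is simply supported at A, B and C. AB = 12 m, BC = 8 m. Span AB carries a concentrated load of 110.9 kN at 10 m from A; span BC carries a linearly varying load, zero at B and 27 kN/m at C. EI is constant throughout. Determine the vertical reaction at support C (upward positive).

R_C = 54.25 kN

Take M_B as the redundant. Released structure: two simple spans AB and BC with a hinge at B.
Rotations at B on the released spans (each span's end-slope, ×1/EI):
  span AB: point load 110.9 at a = 10: Pab(L + a)/(6LEI) = 677.7/EI
  span BC: triangular load, peak 27: 7w₀L³/(360EI) = 268.8/EI
  relative rotation θ_0 = (677.7 + 268.8)/EI = 946.5/EI
A unit hogging moment at B produces rotation L₁/(3EI) + L₂/(3EI) = 6.667/EI.
Slope continuity at B: θ_0 = M_B·6.667/EI, so M_B = 946.5/6.667 = 142 kN·m (hogging).
Span BC, ΣM about C: R_B^{BC}·8 = 288 + 142, so R_B^{BC} = 53.75 kN and R_C = 108 − 53.75 = 54.25 kN.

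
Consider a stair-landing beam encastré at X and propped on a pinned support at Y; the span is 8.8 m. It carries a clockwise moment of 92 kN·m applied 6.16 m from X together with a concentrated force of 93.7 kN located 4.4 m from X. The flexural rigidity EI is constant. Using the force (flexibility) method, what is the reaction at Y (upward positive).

Release the roller at Y. Primary structure: cantilever fixed at X.
Free-end deflection of the primary structure under the applied loading (downward +):
  clockwise couple 92 at a = 6.16: M₀a(2L − a)/(2EI) = 3242/EI
  point load 93.7 at a = 4.4: Pa²(3L − a)/(6EI) = 6651/EI
  δ_0 = 9893/EI
Flexibility coefficient — unit upward force at Y: δ_{YY} = L³/(3EI) = 227.2/EI.
The prop prevents deflection at Y: R_Y = δ_0/δ_{YY} = 9893/227.2 = 43.55 kN.

R_Y = 43.55 kN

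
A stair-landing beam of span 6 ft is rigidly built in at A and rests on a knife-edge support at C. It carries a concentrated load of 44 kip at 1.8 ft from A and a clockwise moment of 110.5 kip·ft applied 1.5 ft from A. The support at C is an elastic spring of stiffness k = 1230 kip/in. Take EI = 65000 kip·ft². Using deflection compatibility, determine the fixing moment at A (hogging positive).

M_A = 91.14 kip·ft

Choose R_C as the redundant. The primary structure is the cantilever fixed at A.
Primary-structure tip deflection at C by superposition:
  point load 44 at a = 1.8: Pa²(3L − a)/(6EI) = 384.9/EI
  clockwise couple 110.5 at a = 1.5: M₀a(2L − a)/(2EI) = 870.2/EI
  δ_0 = 1255/EI
Flexibility coefficient — unit upward force at C: δ_{CC} = L³/(3EI) = 72/EI.
With EI = 65000 kip·ft²: δ_0 = 0.019309 ft and δ_{CC} = 0.001108 ft/kip.
Compatibility — the spring shortens by R_C/k under the reaction it provides: δ_0 − R_C·δ_{CC} = R_C/k. With 1/k = 1/(1230×12) ft/kip = 0.000068 ft/kip, R_C = δ_0 / (δ_{CC} + 1/k) = 0.019309 / (0.001108 + 0.000068) = 16.43 kip.
Moment equilibrium about A: M_A = Σ(load moments about A) − R_C·L = 189.7 − 16.43×6 = 91.14 kip·ft.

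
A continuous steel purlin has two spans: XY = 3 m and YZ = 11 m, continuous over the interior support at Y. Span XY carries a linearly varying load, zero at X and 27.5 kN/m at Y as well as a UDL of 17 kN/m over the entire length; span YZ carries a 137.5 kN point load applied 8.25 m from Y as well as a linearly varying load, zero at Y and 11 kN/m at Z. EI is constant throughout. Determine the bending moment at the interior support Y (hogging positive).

M_Y = 207.9 kN·m

Release continuity at Y by inserting a hinge; the redundant is the internal moment M_Y. The primary structure is two simply-supported spans XY and YZ.
Rotations at Y on the released spans (each span's end-slope, ×1/EI):
  span XY: triangular load, peak 27.5: w₀L³/(45EI) = 16.5/EI
  span XY: UDL 17: wL³/(24EI) = 19.12/EI
  span YZ: point load 137.5 at a = 8.25: Pab(L + b)/(6LEI) = 649.9/EI
  span YZ: triangular load, peak 11: 7w₀L³/(360EI) = 284.7/EI
  relative rotation θ_0 = (35.62 + 934.6)/EI = 970.2/EI
A unit hogging moment at Y produces rotation L₁/(3EI) + L₂/(3EI) = 4.667/EI.
Compatibility: M_Y·(L₁+L₂)/(3EI) = θ_0, giving M_Y = 207.9 kN·m (hogging).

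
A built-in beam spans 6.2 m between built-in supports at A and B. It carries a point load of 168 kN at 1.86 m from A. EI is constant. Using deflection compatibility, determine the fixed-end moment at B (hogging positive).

M_B = 65.62 kN·m

Release both end moments; the primary structure is a simply-supported span AB with redundants M_A and M_B.
Simple-span end rotations at A and B under the given loads:
  at A: point load 168 at a = 1.86: Pab(L + b)/(6LEI) = 384.2/EI
  at B: point load 168 at a = 1.86: Pab(L + a)/(6LEI) = 293.8/EI
  θ_A0 = 384.2/EI,  θ_B0 = 293.8/EI
Flexibility coefficients: a unit moment at one end gives L/(3EI) there and L/(6EI) at the far end, so f₁₁ = f₂₂ = 2.067/EI and f₁₂ = f₂₁ = 1.033/EI.
Compatibility — zero rotation at each built-in end:
  2.067 M_A + 1.033 M_B = 384.2
  1.033 M_A + 2.067 M_B = 293.8
Solving the pair gives M_A = 153.1 kN·m and M_B = 65.62 kN·m (hogging).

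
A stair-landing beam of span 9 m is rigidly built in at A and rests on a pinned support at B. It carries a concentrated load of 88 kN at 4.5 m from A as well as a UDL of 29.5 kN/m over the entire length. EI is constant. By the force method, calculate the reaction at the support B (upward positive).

Take the reaction at B as the redundant and release it; the primary structure is a cantilever fixed at A.
Deflection at B on the released cantilever, summing each load's contribution:
  point load 88 at a = 4.5: Pa²(3L − a)/(6EI) = 6682/EI
  UDL 29.5: wL⁴/(8EI) = 24194/EI
  δ_0 = 30876/EI
Flexibility coefficient — unit upward force at B: δ_{BB} = L³/(3EI) = 243/EI.
The prop prevents deflection at B: R_B = δ_0/δ_{BB} = 30876/243 = 127.1 kN.

R_B = 127.1 kN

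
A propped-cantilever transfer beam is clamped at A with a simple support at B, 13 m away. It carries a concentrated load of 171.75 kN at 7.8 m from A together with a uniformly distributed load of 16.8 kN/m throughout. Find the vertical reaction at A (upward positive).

R_A = 234.1 kN

Take the reaction at B as the redundant and release it; the primary structure is a cantilever fixed at A.
Downward deflection at the released point B due to the loads:
  point load 171.75 at a = 7.8: Pa²(3L − a)/(6EI) = 54336/EI
  UDL 16.8: wL⁴/(8EI) = 59978/EI
  δ_0 = 114314/EI
Tip deflection under a unit load at B: L³/(3EI) = 732.3/EI.
Compatibility at B: δ_0 − R_B·δ_{BB} = 0, so R_B = 114314/732.3 = 156.1 kN.
Vertical equilibrium: R_A = ΣP − R_B = 390.1 − 156.1 = 234.1 kN.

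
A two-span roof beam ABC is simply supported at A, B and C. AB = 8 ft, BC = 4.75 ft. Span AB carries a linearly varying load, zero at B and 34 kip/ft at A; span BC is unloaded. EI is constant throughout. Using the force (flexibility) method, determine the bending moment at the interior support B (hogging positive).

M_B = 79.64 kip·ft

Take M_B as the redundant. Released structure: two simple spans AB and BC with a hinge at B.
End slopes at the hinge B, treating each span as simply supported:
  span AB: triangular load, peak 34: 7w₀L³/(360EI) = 338.5/EI
  relative rotation θ_0 = (338.5 + 0)/EI = 338.5/EI
A unit hogging moment at B produces rotation L₁/(3EI) + L₂/(3EI) = 4.25/EI.
Compatibility: M_B·(L₁+L₂)/(3EI) = θ_0, giving M_B = 79.64 kip·ft (hogging).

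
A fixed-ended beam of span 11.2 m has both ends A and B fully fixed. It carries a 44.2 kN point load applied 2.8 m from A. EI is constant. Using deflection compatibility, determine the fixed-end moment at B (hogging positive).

M_B = 23.2 kN·m

Take the two fixed-end moments M_A, M_B as redundants; the released structure is the simple span AB.
Simple-span end rotations at A and B under the given loads:
  at A: point load 44.2 at a = 2.8: Pab(L + b)/(6LEI) = 303.2/EI
  at B: point load 44.2 at a = 2.8: Pab(L + a)/(6LEI) = 216.6/EI
  θ_A0 = 303.2/EI,  θ_B0 = 216.6/EI
Flexibility coefficients: a unit moment at one end gives L/(3EI) there and L/(6EI) at the far end, so f₁₁ = f₂₂ = 3.733/EI and f₁₂ = f₂₁ = 1.867/EI.
Compatibility — zero rotation at each built-in end:
  3.733 M_A + 1.867 M_B = 303.2
  1.867 M_A + 3.733 M_B = 216.6
Solving the pair gives M_A = 69.61 kN·m and M_B = 23.2 kN·m (hogging).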